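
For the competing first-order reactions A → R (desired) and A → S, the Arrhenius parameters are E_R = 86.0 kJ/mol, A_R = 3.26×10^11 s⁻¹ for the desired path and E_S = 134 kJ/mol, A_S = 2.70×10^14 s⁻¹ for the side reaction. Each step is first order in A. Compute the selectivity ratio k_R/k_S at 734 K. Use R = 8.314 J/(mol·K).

Since both paths have the same order in A, the concentration cancels and S_{R/S} = k_R/k_S = (A_R/A_S)·exp[(E_S−E_R)/(RT)].
(E_S−E_R)/(RT) = (134−86.0)×10³/(8.314×734) = 48000/6102 = 7.866.
k_R/k_S = (3.26×10^11/2.70×10^14)·exp(7.866) = 0.001207 × 2606 = 3.15.
Since E_R < E_S, lowering the temperature improves selectivity toward R.

3.15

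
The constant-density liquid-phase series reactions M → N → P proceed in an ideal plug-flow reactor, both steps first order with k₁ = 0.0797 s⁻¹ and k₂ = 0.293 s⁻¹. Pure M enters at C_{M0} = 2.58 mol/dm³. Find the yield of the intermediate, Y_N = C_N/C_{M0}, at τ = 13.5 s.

0.120

For first-order series with pure M initially, C_N(τ) = k₁C_{M0}/(k₂−k₁)·(e^(−k₁τ) − e^(−k₂τ)).
e^(−k₁τ) = e^(−0.0797×13.5) = e^(−1.076) = 0.3410; e^(−k₂τ) = e^(−3.955) = 0.01915.
C_N = 0.0797×2.58/(0.293−0.0797) × (0.3410−0.01915) = 0.9640×0.3218 = 0.3102 mol/dm³.
Y_N = C_N/C_{M0} = 0.3102/2.58 = 0.120.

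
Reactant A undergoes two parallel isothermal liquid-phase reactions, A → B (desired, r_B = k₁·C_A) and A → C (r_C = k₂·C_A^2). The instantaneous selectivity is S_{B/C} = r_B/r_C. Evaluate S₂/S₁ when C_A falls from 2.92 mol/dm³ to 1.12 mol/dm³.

2.61

S_{B/C} = (k₁/k₂)·C_A⁻¹, so S₂/S₁ = (C_{A,2}/C_{A,1})⁻¹.
= 2.92/1.12 = 2.61.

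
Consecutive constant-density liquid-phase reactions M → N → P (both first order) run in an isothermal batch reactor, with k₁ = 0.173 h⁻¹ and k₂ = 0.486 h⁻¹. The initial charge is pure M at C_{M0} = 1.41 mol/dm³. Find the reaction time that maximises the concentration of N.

For first-order series the maximum of C_N occurs at t_opt = ln(k₂/k₁)/(k₂−k₁).
= ln(0.486/0.173)/(0.486−0.173) = ln(2.809)/0.3130 = 1.033/0.3130 = 3.30 h.

3.30 h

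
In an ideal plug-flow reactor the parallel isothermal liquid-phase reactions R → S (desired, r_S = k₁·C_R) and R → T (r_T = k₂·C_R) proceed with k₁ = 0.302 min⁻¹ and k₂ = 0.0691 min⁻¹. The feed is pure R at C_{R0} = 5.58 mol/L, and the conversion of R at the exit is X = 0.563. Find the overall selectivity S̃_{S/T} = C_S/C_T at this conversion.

C_R = C_{R0}(1−X) = 2.438 mol/L.
Both paths are first order in R, so the instantaneous fraction to S is constant: dC_S/d(−C_R) = k₁/(k₁+k₂) = 0.8138.
C_S = 0.8138·(C_{R0}−C_R) = 0.8138×3.142 = 2.56 mol/L.
C_T = (C_{R0}−C_R)−C_S = 0.5850 mol/L; S̃_{S/T} = 2.557/0.5850 = 4.37.

4.37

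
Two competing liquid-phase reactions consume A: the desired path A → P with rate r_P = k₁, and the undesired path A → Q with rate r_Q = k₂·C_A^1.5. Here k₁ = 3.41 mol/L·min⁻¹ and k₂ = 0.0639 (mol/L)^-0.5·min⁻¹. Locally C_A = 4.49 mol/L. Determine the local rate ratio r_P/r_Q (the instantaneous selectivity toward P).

5.61

S_{P/Q} = r_P/r_Q = (k₁)/(k₂·C_A^1.5) = (k₁/k₂)·C_A^-1.5.
= (3.41) / (0.0639×4.490^1.5) = 3.410/0.6080 = 5.61.
The undesired path is higher order in A, so low C_A (CSTR or dilute feed) favours P.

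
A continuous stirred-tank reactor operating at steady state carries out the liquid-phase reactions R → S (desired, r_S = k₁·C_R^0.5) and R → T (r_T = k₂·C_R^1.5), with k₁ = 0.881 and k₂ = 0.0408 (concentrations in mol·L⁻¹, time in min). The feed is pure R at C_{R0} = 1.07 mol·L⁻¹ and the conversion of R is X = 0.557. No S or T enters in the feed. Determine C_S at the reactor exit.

0.583 mol·L⁻¹

Exit C_R = C_{R0}(1−X) = 1.07×0.443 = 0.4740 mol·L⁻¹.
In a CSTR the entire volume is at exit conditions, so r_S = 0.881×0.4740^0.5 = 0.6066 and r_T = 0.0408×0.4740^1.5 = 0.01332.
Fraction of consumed R going to S: r_S/(r_S+r_T) = 0.9785.
C_S = 0.9785·C_{R0}·X = 0.9785×1.07×0.557 = 0.583 mol·L⁻¹.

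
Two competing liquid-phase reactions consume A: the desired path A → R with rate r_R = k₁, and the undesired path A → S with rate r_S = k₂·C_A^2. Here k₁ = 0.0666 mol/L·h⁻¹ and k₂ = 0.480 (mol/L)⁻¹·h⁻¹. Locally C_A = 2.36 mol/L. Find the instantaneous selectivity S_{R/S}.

S_{R/S} = r_R/r_S = (k₁)/(k₂·C_A^2) = (k₁/k₂)·C_A^-2.
= (0.0666) / (0.480×2.360^2) = 0.06660/2.673 = 0.0249.
The undesired path is higher order in A, so low C_A (CSTR or dilute feed) favours R.

0.0249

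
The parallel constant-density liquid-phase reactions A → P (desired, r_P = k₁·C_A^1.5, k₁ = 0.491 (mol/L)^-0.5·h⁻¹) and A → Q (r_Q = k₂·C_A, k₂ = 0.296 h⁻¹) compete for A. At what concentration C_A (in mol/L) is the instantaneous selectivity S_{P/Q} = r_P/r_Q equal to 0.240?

0.0209 mol/L

S_{P/Q} = (k₁/k₂)·C_A^0.5 ⇒ C_A = (S·k₂/k₁)^(2).
= (0.240×0.296/0.491)^(2) = (0.1447)^(2) = 0.0209 mol/L.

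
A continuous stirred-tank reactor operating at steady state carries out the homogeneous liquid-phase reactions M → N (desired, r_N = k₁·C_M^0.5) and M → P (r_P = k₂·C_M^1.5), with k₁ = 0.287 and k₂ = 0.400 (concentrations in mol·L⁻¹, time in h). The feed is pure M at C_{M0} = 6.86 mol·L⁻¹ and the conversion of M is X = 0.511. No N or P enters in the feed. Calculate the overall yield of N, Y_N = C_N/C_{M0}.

Exit C_M = C_{M0}(1−X) = 6.86×0.489 = 3.355 mol·L⁻¹.
In a CSTR the entire volume is at exit conditions, so r_N = 0.287×3.355^0.5 = 0.5257 and r_P = 0.400×3.355^1.5 = 2.458.
Fraction of consumed M going to N: r_N/(r_N+r_P) = 0.1762.
C_N = 0.1762·C_{M0}·X = 0.1762×6.86×0.511 = 0.618 mol·L⁻¹; Y_N = C_N/C_{M0} = 0.0900.

0.0900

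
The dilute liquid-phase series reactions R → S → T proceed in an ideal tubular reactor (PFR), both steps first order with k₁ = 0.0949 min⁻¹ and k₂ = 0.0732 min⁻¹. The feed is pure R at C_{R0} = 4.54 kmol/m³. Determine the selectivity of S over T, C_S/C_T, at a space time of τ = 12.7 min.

1.46

The intermediate concentration in a first-order A→B→C sequence is C_S = k₁C_{R0}(e^(−k₁τ) − e^(−k₂τ))/(k₂−k₁).
e^(−k₁τ) = e^(−0.0949×12.7) = e^(−1.205) = 0.2996; e^(−k₂τ) = e^(−0.9296) = 0.3947.
C_S = 0.0949×4.54/(0.0732−0.0949) × (0.2996−0.3947) = (-19.85)×(-0.09507) = 1.888 kmol/m³.
C_R = C_{R0}e^(−k₁τ) = 1.360 kmol/m³, so C_T = C_{R0}−C_R−C_S = 1.292 kmol/m³; C_S/C_T = 1.46.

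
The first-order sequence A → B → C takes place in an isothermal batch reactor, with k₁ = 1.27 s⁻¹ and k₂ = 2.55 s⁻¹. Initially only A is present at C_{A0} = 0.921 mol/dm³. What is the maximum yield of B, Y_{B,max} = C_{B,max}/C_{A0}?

0.249

For a first-order series the maximum intermediate yield is C_{B,max}/C_{A0} = (k₁/k₂)^[k₂/(k₂−k₁)].
= (1.27/2.55)^(2.55/(2.55−1.27)) = (0.4980)^(1.992) = 0.2494.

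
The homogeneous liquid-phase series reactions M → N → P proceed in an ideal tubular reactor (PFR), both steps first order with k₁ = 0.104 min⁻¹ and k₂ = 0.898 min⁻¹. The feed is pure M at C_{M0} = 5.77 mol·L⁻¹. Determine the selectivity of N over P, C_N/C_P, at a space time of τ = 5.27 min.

0.215

For first-order series with pure M initially, C_N(τ) = k₁C_{M0}/(k₂−k₁)·(e^(−k₁τ) − e^(−k₂τ)).
e^(−k₁τ) = e^(−0.104×5.27) = e^(−0.5481) = 0.5781; e^(−k₂τ) = e^(−4.732) = 0.008805.
C_N = 0.104×5.77/(0.898−0.104) × (0.5781−0.008805) = 0.7558×0.5693 = 0.4302 mol·L⁻¹.
C_M = C_{M0}e^(−k₁τ) = 3.335 mol·L⁻¹, so C_P = C_{M0}−C_M−C_N = 2.004 mol·L⁻¹; C_N/C_P = 0.215.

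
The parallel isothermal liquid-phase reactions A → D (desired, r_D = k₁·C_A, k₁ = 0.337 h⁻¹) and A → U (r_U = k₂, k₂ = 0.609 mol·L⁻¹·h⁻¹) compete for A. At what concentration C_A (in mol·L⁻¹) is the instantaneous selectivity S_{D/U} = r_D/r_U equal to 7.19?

S_{D/U} = (k₁/k₂)·C_A ⇒ C_A = S·k₂/k₁.
= 7.19×0.609/0.337 = 13.0 mol·L⁻¹.

13.0 mol·L⁻¹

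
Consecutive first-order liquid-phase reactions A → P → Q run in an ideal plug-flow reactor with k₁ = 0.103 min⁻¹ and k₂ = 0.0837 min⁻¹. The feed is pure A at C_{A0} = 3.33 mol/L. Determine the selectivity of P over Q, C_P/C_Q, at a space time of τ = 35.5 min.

0.162

For first-order series with pure A initially, C_P(τ) = k₁C_{A0}/(k₂−k₁)·(e^(−k₁τ) − e^(−k₂τ)).
e^(−k₁τ) = e^(−0.103×35.5) = e^(−3.656) = 0.02582; e^(−k₂τ) = e^(−2.971) = 0.05123.
C_P = 0.103×3.33/(0.0837−0.103) × (0.02582−0.05123) = (-17.77)×(-0.02541) = 0.4516 mol/L.
C_A = C_{A0}e^(−k₁τ) = 0.08599 mol/L, so C_Q = C_{A0}−C_A−C_P = 2.792 mol/L; C_P/C_Q = 0.162.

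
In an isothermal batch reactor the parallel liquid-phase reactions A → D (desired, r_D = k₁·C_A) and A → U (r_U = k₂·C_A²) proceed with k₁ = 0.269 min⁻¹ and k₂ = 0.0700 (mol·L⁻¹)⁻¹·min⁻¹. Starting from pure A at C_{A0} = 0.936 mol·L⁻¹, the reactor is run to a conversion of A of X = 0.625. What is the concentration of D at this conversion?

C_A = C_{A0}(1−X) = 0.3510 mol·L⁻¹.
Along a PFR/batch, dC_D/dC_A = −r_D/(r_D+r_U) = −k₁/(k₁+k₂·C_A).
Integrating from C_{A0} to C_A: C_D = (0.269/0.0700)·ln[(0.269+0.0700·0.936)/(0.269+0.0700·0.351)] = 3.843·ln(0.3345/0.2936) = 0.5018 mol·L⁻¹.

0.502 mol·L⁻¹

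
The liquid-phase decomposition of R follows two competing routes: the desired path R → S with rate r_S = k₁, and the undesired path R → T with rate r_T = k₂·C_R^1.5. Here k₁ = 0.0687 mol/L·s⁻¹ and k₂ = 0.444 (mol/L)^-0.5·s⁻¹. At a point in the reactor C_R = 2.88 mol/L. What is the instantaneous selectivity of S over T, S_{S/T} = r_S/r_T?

S_{S/T} = r_S/r_T = (k₁)/(k₂·C_R^1.5) = (k₁/k₂)·C_R^-1.5.
= (0.0687) / (0.444×2.880^1.5) = 0.06870/2.170 = 0.0317.

0.0317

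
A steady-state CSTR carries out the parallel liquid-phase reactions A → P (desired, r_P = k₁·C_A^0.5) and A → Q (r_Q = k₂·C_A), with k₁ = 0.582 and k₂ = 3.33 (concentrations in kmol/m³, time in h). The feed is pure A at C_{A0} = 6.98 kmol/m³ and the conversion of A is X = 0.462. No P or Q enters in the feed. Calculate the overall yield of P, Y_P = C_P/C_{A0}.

Exit C_A = C_{A0}(1−X) = 6.98×0.538 = 3.755 kmol/m³.
In a CSTR the entire volume is at exit conditions, so r_P = 0.582×3.755^0.5 = 1.128 and r_Q = 3.33×3.755 = 12.50.
Fraction of consumed A going to P: r_P/(r_P+r_Q) = 0.08273.
C_P = 0.08273·C_{A0}·X = 0.08273×6.98×0.462 = 0.267 kmol/m³; Y_P = C_P/C_{A0} = 0.0382.

0.0382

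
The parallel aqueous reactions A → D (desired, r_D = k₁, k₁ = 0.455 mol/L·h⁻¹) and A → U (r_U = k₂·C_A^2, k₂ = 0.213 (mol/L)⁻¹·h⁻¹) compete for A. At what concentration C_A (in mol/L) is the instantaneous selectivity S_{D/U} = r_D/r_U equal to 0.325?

2.56 mol/L

S_{D/U} = (k₁/k₂)·C_A^-2 ⇒ C_A = (S·k₂/k₁)^(-0.5).
= (0.325×0.213/0.455)^(-0.5) = (0.1521)^(-0.5) = 2.56 mol/L.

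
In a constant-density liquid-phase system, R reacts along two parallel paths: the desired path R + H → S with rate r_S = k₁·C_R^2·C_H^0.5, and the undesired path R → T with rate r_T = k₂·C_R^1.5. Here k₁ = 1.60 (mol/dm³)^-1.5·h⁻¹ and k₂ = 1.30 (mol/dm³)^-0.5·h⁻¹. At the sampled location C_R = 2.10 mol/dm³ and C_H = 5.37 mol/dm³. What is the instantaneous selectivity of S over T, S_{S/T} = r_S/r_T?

S_{S/T} = r_S/r_T = (k₁·C_R^2·C_H^0.5)/(k₂·C_R^1.5) = (k₁/k₂)·C_R^0.5·C_H^0.5.
= (1.60×2.100^2×5.370^0.5) / (1.30×2.100^1.5) = 16.35/3.956 = 4.13.
Since the desired path is higher order in R, keeping C_R high (PFR or concentrated feed) favours S.

4.13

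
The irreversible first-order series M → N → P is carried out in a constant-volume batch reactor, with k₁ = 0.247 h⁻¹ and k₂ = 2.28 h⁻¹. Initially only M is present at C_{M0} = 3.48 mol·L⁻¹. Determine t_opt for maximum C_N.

1.09 h

For first-order series the maximum of C_N occurs at t_opt = ln(k₂/k₁)/(k₂−k₁).
= ln(2.28/0.247)/(2.28−0.247) = ln(9.231)/2.033 = 2.223/2.033 = 1.09 h.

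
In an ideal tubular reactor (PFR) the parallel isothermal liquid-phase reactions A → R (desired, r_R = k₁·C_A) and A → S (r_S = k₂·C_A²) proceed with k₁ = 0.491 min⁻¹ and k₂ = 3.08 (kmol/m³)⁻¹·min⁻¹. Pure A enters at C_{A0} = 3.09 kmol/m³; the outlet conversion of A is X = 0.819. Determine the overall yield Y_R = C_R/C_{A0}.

0.0778

C_A = C_{A0}(1−X) = 0.5593 kmol/m³.
Along a PFR/batch, dC_R/dC_A = −r_R/(r_R+r_S) = −k₁/(k₁+k₂·C_A).
Integrating from C_{A0} to C_A: C_R = (0.491/3.08)·ln[(0.491+3.08·3.09)/(0.491+3.08·0.559)] = 0.1594·ln(10.01/2.214) = 0.2405 kmol/m³.
Y_R = C_R/C_{A0} = 0.2405/3.09 = 0.0778.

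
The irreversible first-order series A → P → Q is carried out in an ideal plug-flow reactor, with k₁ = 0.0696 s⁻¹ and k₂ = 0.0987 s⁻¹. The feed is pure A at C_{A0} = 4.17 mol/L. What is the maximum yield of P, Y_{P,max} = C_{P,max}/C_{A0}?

Evaluating C_P at τ_opt = ln(k₂/k₁)/(k₂−k₁) gives C_{P,max}/C_{A0} = (k₁/k₂)^[k₂/(k₂−k₁)].
= (0.0696/0.0987)^(0.0987/(0.0987−0.0696)) = (0.7052)^(3.392) = 0.3058.

0.306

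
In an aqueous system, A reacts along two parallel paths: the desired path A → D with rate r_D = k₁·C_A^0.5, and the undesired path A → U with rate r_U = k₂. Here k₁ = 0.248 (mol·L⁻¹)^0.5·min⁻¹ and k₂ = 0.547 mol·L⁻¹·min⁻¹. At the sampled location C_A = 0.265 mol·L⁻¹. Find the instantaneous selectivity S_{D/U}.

0.233

S_{D/U} = r_D/r_U = (k₁·C_A^0.5)/(k₂) = (k₁/k₂)·C_A^0.5.
= (0.248×0.2650^0.5) / (0.547) = 0.1277/0.5470 = 0.233.
Since the desired path is higher order in A, keeping C_A high (PFR or concentrated feed) favours D.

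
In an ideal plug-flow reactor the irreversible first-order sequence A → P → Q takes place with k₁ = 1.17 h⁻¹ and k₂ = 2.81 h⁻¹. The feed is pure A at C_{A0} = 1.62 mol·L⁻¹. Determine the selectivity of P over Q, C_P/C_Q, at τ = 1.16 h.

0.266

For first-order series with pure A initially, C_P(τ) = k₁C_{A0}/(k₂−k₁)·(e^(−k₁τ) − e^(−k₂τ)).
e^(−k₁τ) = e^(−1.17×1.16) = e^(−1.357) = 0.2574; e^(−k₂τ) = e^(−3.260) = 0.03840.
C_P = 1.17×1.62/(2.81−1.17) × (0.2574−0.03840) = 1.156×0.2190 = 0.2531 mol·L⁻¹.
C_A = C_{A0}e^(−k₁τ) = 0.4170 mol·L⁻¹, so C_Q = C_{A0}−C_A−C_P = 0.9500 mol·L⁻¹; C_P/C_Q = 0.266.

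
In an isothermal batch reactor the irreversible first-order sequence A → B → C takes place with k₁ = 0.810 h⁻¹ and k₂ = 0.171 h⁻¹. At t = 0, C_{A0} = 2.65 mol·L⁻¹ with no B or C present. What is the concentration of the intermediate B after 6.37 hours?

Solving the coupled first-order balances gives C_B(t) = [k₁/(k₂−k₁)]·C_{A0}·(e^(−k₁t) − e^(−k₂t)).
e^(−k₁t) = e^(−0.810×6.37) = e^(−5.160) = 0.005743; e^(−k₂t) = e^(−1.089) = 0.3365.
C_B = 0.810×2.65/(0.171−0.810) × (0.005743−0.3365) = (-3.359)×(-0.3307) = 1.111 mol·L⁻¹.

1.11 mol·L⁻¹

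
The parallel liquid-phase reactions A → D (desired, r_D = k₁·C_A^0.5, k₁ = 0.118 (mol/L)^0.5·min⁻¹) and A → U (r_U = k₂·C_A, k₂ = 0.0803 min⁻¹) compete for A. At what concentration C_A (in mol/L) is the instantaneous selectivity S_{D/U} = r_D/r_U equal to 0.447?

10.8 mol/L

S_{D/U} = (k₁/k₂)·C_A^-0.5 ⇒ C_A = (S·k₂/k₁)^(-2).
= (0.447×0.0803/0.118)^(-2) = (0.3042)^(-2) = 10.8 mol/L.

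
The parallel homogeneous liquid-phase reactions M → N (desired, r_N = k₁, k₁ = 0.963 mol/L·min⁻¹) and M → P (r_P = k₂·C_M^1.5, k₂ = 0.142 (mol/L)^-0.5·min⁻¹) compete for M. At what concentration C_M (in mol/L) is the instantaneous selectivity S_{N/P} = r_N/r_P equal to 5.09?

1.21 mol/L

S_{N/P} = (k₁/k₂)·C_M^-1.5 ⇒ C_M = (S·k₂/k₁)^(1/(-1.5)).
= (5.09×0.142/0.963)^(-0.6667) = (0.7506)^(-0.6667) = 1.21 mol/L.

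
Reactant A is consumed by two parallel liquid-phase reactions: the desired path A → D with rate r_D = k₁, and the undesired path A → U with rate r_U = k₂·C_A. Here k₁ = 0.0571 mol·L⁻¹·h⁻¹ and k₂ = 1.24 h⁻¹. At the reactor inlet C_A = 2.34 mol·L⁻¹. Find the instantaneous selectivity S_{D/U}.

0.0197

S_{D/U} = r_D/r_U = (k₁)/(k₂·C_A) = (k₁/k₂)·C_A⁻¹.
= (0.0571) / (1.24×2.340) = 0.05710/2.902 = 0.0197.
The undesired path is higher order in A, so low C_A (CSTR or dilute feed) favours D.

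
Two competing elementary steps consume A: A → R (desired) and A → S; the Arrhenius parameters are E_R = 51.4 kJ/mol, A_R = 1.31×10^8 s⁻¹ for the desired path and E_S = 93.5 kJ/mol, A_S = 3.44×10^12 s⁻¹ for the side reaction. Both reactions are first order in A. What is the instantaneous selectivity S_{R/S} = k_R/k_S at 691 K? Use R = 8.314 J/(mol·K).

Since both paths have the same order in A, the concentration cancels and S_{R/S} = k_R/k_S = (A_R/A_S)·exp[(E_S−E_R)/(RT)].
(E_S−E_R)/(RT) = (93.5−51.4)×10³/(8.314×691) = 42100/5745 = 7.328.
k_R/k_S = (1.31×10^8/3.44×10^12)·exp(7.328) = 3.808×10^-5 × 1523 = 0.0580.
Since E_R < E_S, lowering the temperature improves selectivity toward R.

0.0580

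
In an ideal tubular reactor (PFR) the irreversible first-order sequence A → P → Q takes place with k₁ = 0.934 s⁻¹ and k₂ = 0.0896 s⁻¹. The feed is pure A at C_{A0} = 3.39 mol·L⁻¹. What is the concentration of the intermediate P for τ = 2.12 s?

The intermediate concentration in a first-order A→B→C sequence is C_P = k₁C_{A0}(e^(−k₁τ) − e^(−k₂τ))/(k₂−k₁).
e^(−k₁τ) = e^(−0.934×2.12) = e^(−1.980) = 0.1381; e^(−k₂τ) = e^(−0.1900) = 0.8270.
C_P = 0.934×3.39/(0.0896−0.934) × (0.1381−0.8270) = (-3.750)×(-0.6889) = 2.583 mol·L⁻¹.

2.58 mol·L⁻¹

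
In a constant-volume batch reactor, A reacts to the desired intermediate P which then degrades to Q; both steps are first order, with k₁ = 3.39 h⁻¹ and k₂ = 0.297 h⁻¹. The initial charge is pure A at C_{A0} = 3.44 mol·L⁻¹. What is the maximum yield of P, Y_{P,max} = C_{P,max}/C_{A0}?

0.792

For a first-order series the maximum intermediate yield is C_{P,max}/C_{A0} = (k₁/k₂)^[k₂/(k₂−k₁)].
= (3.39/0.297)^(0.297/(0.297−3.39)) = (11.41)^(-0.09602) = 0.7915.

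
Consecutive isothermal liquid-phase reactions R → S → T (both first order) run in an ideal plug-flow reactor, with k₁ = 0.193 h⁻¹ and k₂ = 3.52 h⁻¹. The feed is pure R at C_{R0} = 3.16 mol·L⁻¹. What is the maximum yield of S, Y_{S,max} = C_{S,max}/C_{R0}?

For a first-order series the maximum intermediate yield is C_{S,max}/C_{R0} = (k₁/k₂)^[k₂/(k₂−k₁)].
= (0.193/3.52)^(3.52/(3.52−0.193)) = (0.05483)^(1.058) = 0.04633.

0.0463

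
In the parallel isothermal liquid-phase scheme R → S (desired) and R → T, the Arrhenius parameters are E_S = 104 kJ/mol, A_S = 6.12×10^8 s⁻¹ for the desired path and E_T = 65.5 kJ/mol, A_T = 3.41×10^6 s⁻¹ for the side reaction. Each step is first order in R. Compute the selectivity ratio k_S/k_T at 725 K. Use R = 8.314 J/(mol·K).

k_S/k_T = (A_S/A_T)·exp[−(E_S−E_T)/(RT)] = (A_S/A_T)·exp[(E_T−E_S)/(RT)].
(E_T−E_S)/(RT) = (65.5−104)×10³/(8.314×725) = -38500/6028 = -6.387.
k_S/k_T = (6.12×10^8/3.41×10^6)·exp(-6.387) = 179.5 × 0.001683 = 0.302.

0.302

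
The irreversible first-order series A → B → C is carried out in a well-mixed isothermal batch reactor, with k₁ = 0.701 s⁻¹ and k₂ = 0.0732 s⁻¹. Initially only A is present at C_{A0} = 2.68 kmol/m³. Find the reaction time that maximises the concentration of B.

The intermediate peaks when r₁ = r₂, i.e. k₁e^(−k₁t) = k₂e^(−k₂t), giving t_opt = ln(k₂/k₁)/(k₂−k₁).
= ln(0.0732/0.701)/(0.0732−0.701) = ln(0.1044)/-0.6278 = -2.259/-0.6278 = 3.60 s.

3.60 s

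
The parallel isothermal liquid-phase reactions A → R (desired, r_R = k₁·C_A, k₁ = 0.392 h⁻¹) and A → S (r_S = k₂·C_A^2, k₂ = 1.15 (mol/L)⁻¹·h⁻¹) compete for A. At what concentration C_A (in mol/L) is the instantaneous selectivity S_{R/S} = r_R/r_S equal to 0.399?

0.854 mol/L

S_{R/S} = (k₁/k₂)·C_A⁻¹ ⇒ C_A = (S·k₂/k₁)^(-1).
= (0.399×1.15/0.392)^(-1) = (1.171)^(-1) = 0.854 mol/L.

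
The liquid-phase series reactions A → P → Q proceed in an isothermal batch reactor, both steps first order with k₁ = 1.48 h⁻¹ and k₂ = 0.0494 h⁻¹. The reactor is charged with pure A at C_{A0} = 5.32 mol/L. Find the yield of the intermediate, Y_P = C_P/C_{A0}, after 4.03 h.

Solving the coupled first-order balances gives C_P(t) = [k₁/(k₂−k₁)]·C_{A0}·(e^(−k₁t) − e^(−k₂t)).
e^(−k₁t) = e^(−1.48×4.03) = e^(−5.964) = 0.002569; e^(−k₂t) = e^(−0.1991) = 0.8195.
C_P = 1.48×5.32/(0.0494−1.48) × (0.002569−0.8195) = (-5.504)×(-0.8169) = 4.496 mol/L.
Y_P = C_P/C_{A0} = 4.496/5.32 = 0.845.

0.845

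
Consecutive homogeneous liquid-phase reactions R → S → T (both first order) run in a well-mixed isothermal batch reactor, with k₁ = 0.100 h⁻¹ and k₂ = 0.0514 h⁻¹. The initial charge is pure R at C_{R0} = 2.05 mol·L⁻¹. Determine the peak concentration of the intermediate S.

1.01 mol·L⁻¹

Evaluating C_S at t_opt = ln(k₂/k₁)/(k₂−k₁) gives C_{S,max}/C_{R0} = (k₁/k₂)^[k₂/(k₂−k₁)].
= (0.100/0.0514)^(0.0514/(0.0514−0.100)) = (1.946)^(-1.058) = 0.4947.
C_{S,max} = 0.4947×2.05 = 1.01 mol·L⁻¹.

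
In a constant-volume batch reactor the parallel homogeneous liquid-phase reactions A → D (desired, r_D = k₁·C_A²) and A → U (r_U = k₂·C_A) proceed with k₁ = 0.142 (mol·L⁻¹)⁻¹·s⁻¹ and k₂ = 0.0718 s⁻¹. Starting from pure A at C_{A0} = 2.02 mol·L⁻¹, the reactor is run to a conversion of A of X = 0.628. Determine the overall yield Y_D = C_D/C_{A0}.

0.453

C_A = C_{A0}(1−X) = 0.7514 mol·L⁻¹.
Along a PFR/batch, dC_U/dC_A = −r_U/(r_D+r_U) = −k₂/(k₂+k₁·C_A).
Integrating from C_{A0} to C_A: C_U = (0.0718/0.142)·ln[(0.0718+0.142·2.02)/(0.0718+0.142·0.751)] = 0.5056·ln(0.3586/0.1785) = 0.3528 mol·L⁻¹.
Then C_D = (C_{A0}−C_A) − C_U = 1.269 − 0.3528 = 0.9158 mol·L⁻¹.
Y_D = C_D/C_{A0} = 0.9158/2.02 = 0.453.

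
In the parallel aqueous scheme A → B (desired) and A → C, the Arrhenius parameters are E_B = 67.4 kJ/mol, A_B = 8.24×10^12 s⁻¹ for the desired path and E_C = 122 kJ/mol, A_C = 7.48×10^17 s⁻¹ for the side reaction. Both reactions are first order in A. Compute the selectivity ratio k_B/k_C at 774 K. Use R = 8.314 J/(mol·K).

0.0533

Since both paths have the same order in A, the concentration cancels and S_{B/C} = k_B/k_C = (A_B/A_C)·exp[(E_C−E_B)/(RT)].
(E_C−E_B)/(RT) = (122−67.4)×10³/(8.314×774) = 54600/6435 = 8.485.
k_B/k_C = (8.24×10^12/7.48×10^17)·exp(8.485) = 1.102×10^-5 × 4841 = 0.0533.
Since E_B < E_C, lowering the temperature improves selectivity toward B.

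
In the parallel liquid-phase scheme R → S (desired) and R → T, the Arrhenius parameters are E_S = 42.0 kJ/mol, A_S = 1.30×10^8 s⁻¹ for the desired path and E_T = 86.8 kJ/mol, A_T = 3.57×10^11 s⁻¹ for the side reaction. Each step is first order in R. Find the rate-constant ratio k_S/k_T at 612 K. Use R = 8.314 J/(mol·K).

Since both paths have the same order in R, the concentration cancels and S_{S/T} = k_S/k_T = (A_S/A_T)·exp[(E_T−E_S)/(RT)].
(E_T−E_S)/(RT) = (86.8−42.0)×10³/(8.314×612) = 44800/5088 = 8.805.
k_S/k_T = (1.30×10^8/3.57×10^11)·exp(8.805) = 3.641×10^-4 × 6666 = 2.43.
Since E_S < E_T, lowering the temperature improves selectivity toward S.

2.43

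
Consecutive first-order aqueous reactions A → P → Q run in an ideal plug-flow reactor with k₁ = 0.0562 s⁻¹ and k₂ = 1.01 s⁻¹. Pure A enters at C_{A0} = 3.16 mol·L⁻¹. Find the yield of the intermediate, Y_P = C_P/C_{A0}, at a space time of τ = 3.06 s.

For first-order series with pure A initially, C_P(τ) = k₁C_{A0}/(k₂−k₁)·(e^(−k₁τ) − e^(−k₂τ)).
e^(−k₁τ) = e^(−0.0562×3.06) = e^(−0.1720) = 0.8420; e^(−k₂τ) = e^(−3.091) = 0.04547.
C_P = 0.0562×3.16/(1.01−0.0562) × (0.8420−0.04547) = 0.1862×0.7965 = 0.1483 mol·L⁻¹.
Y_P = C_P/C_{A0} = 0.1483/3.16 = 0.0469.

0.0469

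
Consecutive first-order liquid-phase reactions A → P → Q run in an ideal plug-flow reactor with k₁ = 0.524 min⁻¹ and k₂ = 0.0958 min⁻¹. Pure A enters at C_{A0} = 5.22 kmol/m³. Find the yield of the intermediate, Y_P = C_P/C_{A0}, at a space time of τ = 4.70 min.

The intermediate concentration in a first-order A→B→C sequence is C_P = k₁C_{A0}(e^(−k₁τ) − e^(−k₂τ))/(k₂−k₁).
e^(−k₁τ) = e^(−0.524×4.70) = e^(−2.463) = 0.08520; e^(−k₂τ) = e^(−0.4503) = 0.6375.
C_P = 0.524×5.22/(0.0958−0.524) × (0.08520−0.6375) = (-6.388)×(-0.5523) = 3.528 kmol/m³.
Y_P = C_P/C_{A0} = 3.528/5.22 = 0.676.

0.676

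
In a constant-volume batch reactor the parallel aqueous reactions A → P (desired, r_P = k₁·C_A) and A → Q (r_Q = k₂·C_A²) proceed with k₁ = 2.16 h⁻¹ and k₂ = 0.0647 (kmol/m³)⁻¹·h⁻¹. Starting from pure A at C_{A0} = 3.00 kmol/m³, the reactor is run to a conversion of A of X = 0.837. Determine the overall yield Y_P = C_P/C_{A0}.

0.796

C_A = C_{A0}(1−X) = 0.4890 kmol/m³.
Along a PFR/batch, dC_P/dC_A = −r_P/(r_P+r_Q) = −k₁/(k₁+k₂·C_A).
Integrating from C_{A0} to C_A: C_P = (2.16/0.0647)·ln[(2.16+0.0647·3.00)/(2.16+0.0647·0.489)] = 33.38·ln(2.354/2.192) = 2.387 kmol/m³.
Y_P = C_P/C_{A0} = 2.387/3.00 = 0.796.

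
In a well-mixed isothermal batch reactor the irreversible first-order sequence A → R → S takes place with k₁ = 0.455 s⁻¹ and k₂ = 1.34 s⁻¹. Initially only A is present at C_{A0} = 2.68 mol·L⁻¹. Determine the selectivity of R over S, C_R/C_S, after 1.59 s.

The intermediate concentration in a first-order A→B→C sequence is C_R = k₁C_{A0}(e^(−k₁t) − e^(−k₂t))/(k₂−k₁).
e^(−k₁t) = e^(−0.455×1.59) = e^(−0.7235) = 0.4851; e^(−k₂t) = e^(−2.131) = 0.1188.
C_R = 0.455×2.68/(1.34−0.455) × (0.4851−0.1188) = 1.378×0.3663 = 0.5047 mol·L⁻¹.
C_A = C_{A0}e^(−k₁t) = 1.300 mol·L⁻¹, so C_S = C_{A0}−C_A−C_R = 0.8753 mol·L⁻¹; C_R/C_S = 0.577.

0.577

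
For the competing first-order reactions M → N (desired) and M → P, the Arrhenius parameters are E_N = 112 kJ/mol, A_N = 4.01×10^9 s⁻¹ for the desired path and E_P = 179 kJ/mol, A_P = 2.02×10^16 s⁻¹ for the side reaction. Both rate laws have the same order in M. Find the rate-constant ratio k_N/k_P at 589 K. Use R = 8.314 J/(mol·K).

0.174

Since both paths have the same order in M, the concentration cancels and S_{N/P} = k_N/k_P = (A_N/A_P)·exp[(E_P−E_N)/(RT)].
(E_P−E_N)/(RT) = (179−112)×10³/(8.314×589) = 67000/4897 = 13.68.
k_N/k_P = (4.01×10^9/2.02×10^16)·exp(13.68) = 1.985×10^-7 × 8.750×10^5 = 0.174.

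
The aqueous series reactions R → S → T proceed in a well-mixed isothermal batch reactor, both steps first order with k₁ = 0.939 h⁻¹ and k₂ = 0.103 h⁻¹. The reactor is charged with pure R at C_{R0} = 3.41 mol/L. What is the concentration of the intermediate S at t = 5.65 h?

2.12 mol/L

For first-order series with pure R initially, C_S(t) = k₁C_{R0}/(k₂−k₁)·(e^(−k₁t) − e^(−k₂t)).
e^(−k₁t) = e^(−0.939×5.65) = e^(−5.305) = 0.004965; e^(−k₂t) = e^(−0.5819) = 0.5588.
C_S = 0.939×3.41/(0.103−0.939) × (0.004965−0.5588) = (-3.830)×(-0.5538) = 2.121 mol/L.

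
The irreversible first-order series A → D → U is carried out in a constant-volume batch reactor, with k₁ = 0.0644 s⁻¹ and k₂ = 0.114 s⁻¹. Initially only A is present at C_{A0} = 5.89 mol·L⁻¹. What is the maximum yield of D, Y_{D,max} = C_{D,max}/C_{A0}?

At the optimum, C_{D,max}/C_{A0} = (k₁/k₂)^[k₂/(k₂−k₁)].
= (0.0644/0.114)^(0.114/(0.114−0.0644)) = (0.5649)^(2.298) = 0.2691.

0.269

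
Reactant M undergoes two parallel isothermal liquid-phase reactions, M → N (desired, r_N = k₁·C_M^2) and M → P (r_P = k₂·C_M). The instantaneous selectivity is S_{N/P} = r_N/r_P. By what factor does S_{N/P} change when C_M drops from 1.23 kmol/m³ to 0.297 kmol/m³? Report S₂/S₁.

S_{N/P} = (k₁/k₂)·C_M, so S₂/S₁ = (C_{M,2}/C_{M,1}).
= 0.297/1.23 = 0.241.
Selectivity toward N falls as C_M falls — high-concentration operation is favoured.

0.241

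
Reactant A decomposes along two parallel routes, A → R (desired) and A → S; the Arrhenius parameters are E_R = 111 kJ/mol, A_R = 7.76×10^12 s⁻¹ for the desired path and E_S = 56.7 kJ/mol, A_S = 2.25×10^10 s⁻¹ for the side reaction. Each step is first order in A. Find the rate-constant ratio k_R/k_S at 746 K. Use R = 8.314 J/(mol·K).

Since both paths have the same order in A, the concentration cancels and S_{R/S} = k_R/k_S = (A_R/A_S)·exp[(E_S−E_R)/(RT)].
(E_S−E_R)/(RT) = (56.7−111)×10³/(8.314×746) = -54300/6202 = -8.755.
k_R/k_S = (7.76×10^12/2.25×10^10)·exp(-8.755) = 344.9 × 1.577×10^-4 = 0.0544.
Since E_R > E_S, raising the temperature improves selectivity toward R.

0.0544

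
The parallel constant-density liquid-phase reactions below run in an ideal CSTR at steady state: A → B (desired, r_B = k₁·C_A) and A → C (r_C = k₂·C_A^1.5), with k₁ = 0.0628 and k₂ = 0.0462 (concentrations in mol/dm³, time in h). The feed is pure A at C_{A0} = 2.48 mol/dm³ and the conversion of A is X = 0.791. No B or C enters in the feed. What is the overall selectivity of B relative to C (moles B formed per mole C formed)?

Exit C_A = C_{A0}(1−X) = 2.48×0.209 = 0.5183 mol/dm³.
A CSTR operates uniformly at the exit composition, giving r_B = 0.03255 and r_C = 0.01724 (each k·C_A^n at C_A = 0.5183).
Overall selectivity = C_B/C_C = r_Bτ/(r_Cτ) = r_B/r_C = 1.89.

1.89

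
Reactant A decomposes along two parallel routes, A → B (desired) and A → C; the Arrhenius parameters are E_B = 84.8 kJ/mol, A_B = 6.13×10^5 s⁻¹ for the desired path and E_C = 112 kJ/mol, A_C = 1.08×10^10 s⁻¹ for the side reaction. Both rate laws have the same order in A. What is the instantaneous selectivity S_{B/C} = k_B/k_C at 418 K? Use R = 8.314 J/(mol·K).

0.142

Since both paths have the same order in A, the concentration cancels and S_{B/C} = k_B/k_C = (A_B/A_C)·exp[(E_C−E_B)/(RT)].
(E_C−E_B)/(RT) = (112−84.8)×10³/(8.314×418) = 27200/3475 = 7.827.
k_B/k_C = (6.13×10^5/1.08×10^10)·exp(7.827) = 5.676×10^-5 × 2507 = 0.142.
Since E_B < E_C, lowering the temperature improves selectivity toward B.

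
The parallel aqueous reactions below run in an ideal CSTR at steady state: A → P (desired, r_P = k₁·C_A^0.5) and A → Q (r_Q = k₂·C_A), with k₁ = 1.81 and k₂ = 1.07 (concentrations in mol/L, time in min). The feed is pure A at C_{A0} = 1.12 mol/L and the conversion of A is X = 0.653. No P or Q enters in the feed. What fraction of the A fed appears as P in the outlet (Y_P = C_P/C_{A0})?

Exit C_A = C_{A0}(1−X) = 1.12×0.347 = 0.3886 mol/L.
A CSTR operates uniformly at the exit composition, giving r_P = 1.128 and r_Q = 0.4158 (each k·C_A^n at C_A = 0.3886).
Fraction of consumed A going to P: r_P/(r_P+r_Q) = 0.7307.
C_P = 0.7307·C_{A0}·X = 0.7307×1.12×0.653 = 0.534 mol/L; Y_P = C_P/C_{A0} = 0.477.

0.477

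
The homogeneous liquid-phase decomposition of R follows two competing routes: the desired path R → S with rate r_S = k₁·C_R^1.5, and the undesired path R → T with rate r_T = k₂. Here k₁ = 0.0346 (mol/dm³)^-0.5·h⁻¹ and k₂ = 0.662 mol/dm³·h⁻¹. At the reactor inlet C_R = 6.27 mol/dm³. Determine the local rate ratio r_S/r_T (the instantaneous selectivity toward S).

S_{S/T} = r_S/r_T = (k₁·C_R^1.5)/(k₂) = (k₁/k₂)·C_R^1.5.
= (0.0346×6.270^1.5) / (0.662) = 0.5432/0.6620 = 0.821.

0.821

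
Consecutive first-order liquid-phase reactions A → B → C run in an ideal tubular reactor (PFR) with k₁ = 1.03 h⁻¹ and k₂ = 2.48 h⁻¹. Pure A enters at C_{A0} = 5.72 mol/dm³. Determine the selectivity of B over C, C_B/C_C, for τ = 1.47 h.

0.214

The intermediate concentration in a first-order A→B→C sequence is C_B = k₁C_{A0}(e^(−k₁τ) − e^(−k₂τ))/(k₂−k₁).
e^(−k₁τ) = e^(−1.03×1.47) = e^(−1.514) = 0.2200; e^(−k₂τ) = e^(−3.646) = 0.02611.
C_B = 1.03×5.72/(2.48−1.03) × (0.2200−0.02611) = 4.063×0.1939 = 0.7879 mol/dm³.
C_A = C_{A0}e^(−k₁τ) = 1.258 mol/dm³, so C_C = C_{A0}−C_A−C_B = 3.674 mol/dm³; C_B/C_C = 0.214.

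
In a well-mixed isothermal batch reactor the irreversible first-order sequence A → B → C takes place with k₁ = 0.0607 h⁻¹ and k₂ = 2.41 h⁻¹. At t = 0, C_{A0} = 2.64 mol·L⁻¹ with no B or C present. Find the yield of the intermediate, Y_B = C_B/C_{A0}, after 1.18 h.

0.0225

The intermediate concentration in a first-order A→B→C sequence is C_B = k₁C_{A0}(e^(−k₁t) − e^(−k₂t))/(k₂−k₁).
e^(−k₁t) = e^(−0.0607×1.18) = e^(−0.07163) = 0.9309; e^(−k₂t) = e^(−2.844) = 0.05820.
C_B = 0.0607×2.64/(2.41−0.0607) × (0.9309−0.05820) = 0.06821×0.8727 = 0.05953 mol·L⁻¹.
Y_B = C_B/C_{A0} = 0.05953/2.64 = 0.0225.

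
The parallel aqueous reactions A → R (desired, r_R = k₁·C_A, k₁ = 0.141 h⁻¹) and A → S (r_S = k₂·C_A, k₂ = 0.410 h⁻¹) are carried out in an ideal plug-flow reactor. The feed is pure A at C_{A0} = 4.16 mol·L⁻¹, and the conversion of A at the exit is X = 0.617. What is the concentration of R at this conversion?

C_A = C_{A0}(1−X) = 1.593 mol·L⁻¹.
Both paths are first order in A, so the instantaneous fraction to R is constant: dC_R/d(−C_A) = k₁/(k₁+k₂) = 0.2559.
C_R = 0.2559·(C_{A0}−C_A) = 0.2559×2.567 = 0.657 mol·L⁻¹.

0.657 mol·L⁻¹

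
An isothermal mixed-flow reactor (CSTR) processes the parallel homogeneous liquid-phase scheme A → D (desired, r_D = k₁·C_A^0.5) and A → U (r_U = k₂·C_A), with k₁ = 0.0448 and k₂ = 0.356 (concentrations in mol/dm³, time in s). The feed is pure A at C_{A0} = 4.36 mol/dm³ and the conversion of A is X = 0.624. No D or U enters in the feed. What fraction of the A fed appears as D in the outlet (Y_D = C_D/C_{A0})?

0.0558

Exit C_A = C_{A0}(1−X) = 4.36×0.376 = 1.639 mol/dm³.
Rates in a CSTR are evaluated at the outlet concentration: r_D = 0.0448×1.639^0.5 = 0.05736, r_U = 0.356×1.639 = 0.5836.
Fraction of consumed A going to D: r_D/(r_D+r_U) = 0.08949.
C_D = 0.08949·C_{A0}·X = 0.08949×4.36×0.624 = 0.243 mol/dm³; Y_D = C_D/C_{A0} = 0.0558.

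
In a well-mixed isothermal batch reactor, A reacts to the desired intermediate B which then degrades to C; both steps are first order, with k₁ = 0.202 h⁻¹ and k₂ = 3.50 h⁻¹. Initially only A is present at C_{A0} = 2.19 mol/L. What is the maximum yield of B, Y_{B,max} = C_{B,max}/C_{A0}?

0.0485

At the optimum, C_{B,max}/C_{A0} = (k₁/k₂)^[k₂/(k₂−k₁)].
= (0.202/3.50)^(3.50/(3.50−0.202)) = (0.05771)^(1.061) = 0.04846.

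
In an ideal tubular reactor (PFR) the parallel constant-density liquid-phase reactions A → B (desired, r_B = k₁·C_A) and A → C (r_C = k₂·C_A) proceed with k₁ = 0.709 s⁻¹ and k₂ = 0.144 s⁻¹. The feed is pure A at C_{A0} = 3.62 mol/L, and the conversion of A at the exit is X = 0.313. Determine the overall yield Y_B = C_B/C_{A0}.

C_A = C_{A0}(1−X) = 2.487 mol/L.
Both paths are first order in A, so the instantaneous fraction to B is constant: dC_B/d(−C_A) = k₁/(k₁+k₂) = 0.8312.
C_B = 0.8312·(C_{A0}−C_A) = 0.8312×1.133 = 0.942 mol/L.
Y_B = C_B/C_{A0} = 0.9418/3.62 = 0.260.

0.260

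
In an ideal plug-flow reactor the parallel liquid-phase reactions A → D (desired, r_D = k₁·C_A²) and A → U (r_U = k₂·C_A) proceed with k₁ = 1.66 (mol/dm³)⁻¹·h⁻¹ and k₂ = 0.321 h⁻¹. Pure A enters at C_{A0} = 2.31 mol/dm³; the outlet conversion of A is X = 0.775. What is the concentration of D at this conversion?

1.55 mol/dm³

C_A = C_{A0}(1−X) = 0.5197 mol/dm³.
Along a PFR/batch, dC_U/dC_A = −r_U/(r_D+r_U) = −k₂/(k₂+k₁·C_A).
Integrating from C_{A0} to C_A: C_U = (0.321/1.66)·ln[(0.321+1.66·2.31)/(0.321+1.66·0.520)] = 0.1934·ln(4.156/1.184) = 0.2428 mol/dm³.
Then C_D = (C_{A0}−C_A) − C_U = 1.790 − 0.2428 = 1.547 mol/dm³.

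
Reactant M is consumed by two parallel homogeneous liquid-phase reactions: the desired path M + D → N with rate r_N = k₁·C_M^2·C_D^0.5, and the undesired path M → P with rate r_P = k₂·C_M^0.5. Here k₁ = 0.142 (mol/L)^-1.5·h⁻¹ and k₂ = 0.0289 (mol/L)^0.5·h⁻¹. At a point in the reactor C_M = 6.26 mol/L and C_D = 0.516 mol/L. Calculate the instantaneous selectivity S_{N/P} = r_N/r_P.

S_{N/P} = r_N/r_P = (k₁·C_M^2·C_D^0.5)/(k₂·C_M^0.5) = (k₁/k₂)·C_M^1.5·C_D^0.5.
= (0.142×6.260^2×0.5160^0.5) / (0.0289×6.260^0.5) = 3.997/0.07231 = 55.3.
Since the desired path is higher order in M, keeping C_M high (PFR or concentrated feed) favours N.

55.3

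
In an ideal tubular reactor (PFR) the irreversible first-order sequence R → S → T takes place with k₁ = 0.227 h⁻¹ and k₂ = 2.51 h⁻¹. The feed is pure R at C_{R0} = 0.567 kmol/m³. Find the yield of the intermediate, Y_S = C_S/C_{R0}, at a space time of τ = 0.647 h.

The intermediate concentration in a first-order A→B→C sequence is C_S = k₁C_{R0}(e^(−k₁τ) − e^(−k₂τ))/(k₂−k₁).
e^(−k₁τ) = e^(−0.227×0.647) = e^(−0.1469) = 0.8634; e^(−k₂τ) = e^(−1.624) = 0.1971.
C_S = 0.227×0.567/(2.51−0.227) × (0.8634−0.1971) = 0.05638×0.6663 = 0.03756 kmol/m³.
Y_S = C_S/C_{R0} = 0.03756/0.567 = 0.0662.

0.0662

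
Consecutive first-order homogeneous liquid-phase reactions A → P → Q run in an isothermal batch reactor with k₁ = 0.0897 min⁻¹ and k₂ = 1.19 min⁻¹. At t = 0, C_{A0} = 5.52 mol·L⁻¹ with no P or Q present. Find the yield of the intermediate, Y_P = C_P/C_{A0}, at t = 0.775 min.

0.0436

For first-order series with pure A initially, C_P(t) = k₁C_{A0}/(k₂−k₁)·(e^(−k₁t) − e^(−k₂t)).
e^(−k₁t) = e^(−0.0897×0.775) = e^(−0.06952) = 0.9328; e^(−k₂t) = e^(−0.9223) = 0.3976.
C_P = 0.0897×5.52/(1.19−0.0897) × (0.9328−0.3976) = 0.4500×0.5352 = 0.2409 mol·L⁻¹.
Y_P = C_P/C_{A0} = 0.2409/5.52 = 0.0436.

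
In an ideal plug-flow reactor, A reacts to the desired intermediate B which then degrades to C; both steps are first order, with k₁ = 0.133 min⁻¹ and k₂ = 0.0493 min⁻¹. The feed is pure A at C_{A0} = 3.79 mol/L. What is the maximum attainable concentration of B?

2.11 mol/L

At the optimum, C_{B,max}/C_{A0} = (k₁/k₂)^[k₂/(k₂−k₁)].
= (0.133/0.0493)^(0.0493/(0.0493−0.133)) = (2.698)^(-0.5890) = 0.5574.
C_{B,max} = 0.5574×3.79 = 2.11 mol/L.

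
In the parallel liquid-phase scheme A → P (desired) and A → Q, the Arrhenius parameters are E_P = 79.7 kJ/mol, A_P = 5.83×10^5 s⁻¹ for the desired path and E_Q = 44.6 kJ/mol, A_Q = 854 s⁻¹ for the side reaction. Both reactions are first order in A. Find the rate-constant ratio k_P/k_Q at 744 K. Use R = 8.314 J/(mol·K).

k_P/k_Q = (A_P/A_Q)·exp[−(E_P−E_Q)/(RT)] = (A_P/A_Q)·exp[(E_Q−E_P)/(RT)].
(E_Q−E_P)/(RT) = (44.6−79.7)×10³/(8.314×744) = -35100/6186 = -5.674.
k_P/k_Q = (5.83×10^5/854)·exp(-5.674) = 682.7 × 0.003433 = 2.34.
Since E_P > E_Q, raising the temperature improves selectivity toward P.

2.34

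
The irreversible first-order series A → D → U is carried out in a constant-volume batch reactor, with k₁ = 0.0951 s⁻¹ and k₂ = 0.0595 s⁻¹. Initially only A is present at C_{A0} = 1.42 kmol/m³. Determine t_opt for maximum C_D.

13.2 s

Setting dC_D/dt = 0 gives t_opt = ln(k₂/k₁)/(k₂−k₁).
= ln(0.0595/0.0951)/(0.0595−0.0951) = ln(0.6257)/-0.03560 = -0.4690/-0.03560 = 13.2 s.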